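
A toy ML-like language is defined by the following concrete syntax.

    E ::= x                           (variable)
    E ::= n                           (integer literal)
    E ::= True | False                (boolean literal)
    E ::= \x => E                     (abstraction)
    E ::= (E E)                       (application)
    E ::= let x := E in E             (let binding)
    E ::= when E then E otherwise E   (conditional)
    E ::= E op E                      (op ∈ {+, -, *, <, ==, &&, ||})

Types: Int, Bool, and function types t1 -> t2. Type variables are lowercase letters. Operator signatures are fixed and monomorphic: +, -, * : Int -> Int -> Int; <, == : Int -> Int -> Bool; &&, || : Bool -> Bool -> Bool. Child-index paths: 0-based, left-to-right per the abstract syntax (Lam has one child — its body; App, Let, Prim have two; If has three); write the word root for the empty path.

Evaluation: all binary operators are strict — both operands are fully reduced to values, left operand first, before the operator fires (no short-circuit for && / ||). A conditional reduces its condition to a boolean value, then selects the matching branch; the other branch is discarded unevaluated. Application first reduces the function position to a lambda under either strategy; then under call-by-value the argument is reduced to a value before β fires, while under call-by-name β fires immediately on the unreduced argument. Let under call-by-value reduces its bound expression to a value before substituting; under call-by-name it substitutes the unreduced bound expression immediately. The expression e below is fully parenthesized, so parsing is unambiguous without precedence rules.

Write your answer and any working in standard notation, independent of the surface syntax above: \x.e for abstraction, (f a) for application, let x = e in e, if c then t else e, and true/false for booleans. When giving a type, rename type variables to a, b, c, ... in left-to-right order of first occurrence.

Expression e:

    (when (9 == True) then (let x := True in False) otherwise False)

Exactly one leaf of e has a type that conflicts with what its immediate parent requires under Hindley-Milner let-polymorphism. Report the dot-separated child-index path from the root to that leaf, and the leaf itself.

Working:
  unify Int ~ Int
  unify Bool ~ Int
  FAIL: mismatch Bool ~ Int

Answer: 0.1 : true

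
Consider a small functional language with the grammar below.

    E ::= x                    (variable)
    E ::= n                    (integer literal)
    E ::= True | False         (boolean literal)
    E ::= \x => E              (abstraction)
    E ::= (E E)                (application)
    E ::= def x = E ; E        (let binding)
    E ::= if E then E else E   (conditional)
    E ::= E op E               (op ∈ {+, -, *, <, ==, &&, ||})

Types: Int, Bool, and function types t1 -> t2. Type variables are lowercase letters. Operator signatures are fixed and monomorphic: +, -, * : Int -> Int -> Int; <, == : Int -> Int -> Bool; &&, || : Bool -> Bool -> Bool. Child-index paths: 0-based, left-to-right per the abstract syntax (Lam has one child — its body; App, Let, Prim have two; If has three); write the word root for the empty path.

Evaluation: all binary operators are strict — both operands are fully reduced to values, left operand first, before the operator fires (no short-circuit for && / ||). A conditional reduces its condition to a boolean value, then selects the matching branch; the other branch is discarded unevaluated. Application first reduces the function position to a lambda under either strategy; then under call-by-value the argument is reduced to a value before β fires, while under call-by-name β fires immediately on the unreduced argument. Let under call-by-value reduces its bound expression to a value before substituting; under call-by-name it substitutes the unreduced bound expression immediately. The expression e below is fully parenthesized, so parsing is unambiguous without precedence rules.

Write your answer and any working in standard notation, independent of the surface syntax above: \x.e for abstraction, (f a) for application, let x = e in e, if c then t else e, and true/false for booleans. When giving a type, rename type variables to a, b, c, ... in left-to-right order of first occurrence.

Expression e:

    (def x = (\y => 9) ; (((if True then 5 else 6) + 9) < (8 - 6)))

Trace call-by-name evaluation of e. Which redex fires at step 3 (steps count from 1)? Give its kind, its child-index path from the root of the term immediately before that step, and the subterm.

Answer: delta at 0 : (5 + 9)

Trace:
step 0: (let x = (\y.9) in (((if true then 5 else 6) + 9) < (8 - 6)))
step 1: [let@root] (((if true then 5 else 6) + 9) < (8 - 6))
step 2: [if@0.0] ((5 + 9) < (8 - 6))
step 3: [delta@0] (14 < (8 - 6))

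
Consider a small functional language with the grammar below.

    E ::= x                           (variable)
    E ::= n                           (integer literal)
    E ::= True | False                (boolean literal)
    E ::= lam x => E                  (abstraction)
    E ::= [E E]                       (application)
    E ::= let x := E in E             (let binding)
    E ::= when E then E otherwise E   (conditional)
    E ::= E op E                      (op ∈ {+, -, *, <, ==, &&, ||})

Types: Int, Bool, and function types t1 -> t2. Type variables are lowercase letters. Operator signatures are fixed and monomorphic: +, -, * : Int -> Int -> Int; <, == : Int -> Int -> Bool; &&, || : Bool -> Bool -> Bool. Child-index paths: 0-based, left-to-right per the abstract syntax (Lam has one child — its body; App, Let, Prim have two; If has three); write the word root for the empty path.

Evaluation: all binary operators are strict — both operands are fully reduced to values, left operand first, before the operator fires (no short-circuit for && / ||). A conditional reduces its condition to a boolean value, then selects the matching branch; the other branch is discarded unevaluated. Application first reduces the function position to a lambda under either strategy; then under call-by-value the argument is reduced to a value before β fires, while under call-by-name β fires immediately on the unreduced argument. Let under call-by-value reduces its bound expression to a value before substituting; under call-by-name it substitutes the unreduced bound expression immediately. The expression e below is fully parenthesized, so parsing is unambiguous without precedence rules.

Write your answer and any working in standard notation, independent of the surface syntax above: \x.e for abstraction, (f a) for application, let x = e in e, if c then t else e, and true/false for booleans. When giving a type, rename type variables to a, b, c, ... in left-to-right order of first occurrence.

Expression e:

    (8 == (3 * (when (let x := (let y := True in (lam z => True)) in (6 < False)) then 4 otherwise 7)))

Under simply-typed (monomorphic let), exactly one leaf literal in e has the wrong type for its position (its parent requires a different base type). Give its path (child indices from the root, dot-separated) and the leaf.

Answer: 1.1.0.1.1 : false

Trace:
  unify Int ~ Int
  unify Int ~ Int
let y : Bool
\z._ : a -> Bool
let x : a -> Bool
  unify Int ~ Int
  unify Bool ~ Int
  FAIL: mismatch Bool ~ Int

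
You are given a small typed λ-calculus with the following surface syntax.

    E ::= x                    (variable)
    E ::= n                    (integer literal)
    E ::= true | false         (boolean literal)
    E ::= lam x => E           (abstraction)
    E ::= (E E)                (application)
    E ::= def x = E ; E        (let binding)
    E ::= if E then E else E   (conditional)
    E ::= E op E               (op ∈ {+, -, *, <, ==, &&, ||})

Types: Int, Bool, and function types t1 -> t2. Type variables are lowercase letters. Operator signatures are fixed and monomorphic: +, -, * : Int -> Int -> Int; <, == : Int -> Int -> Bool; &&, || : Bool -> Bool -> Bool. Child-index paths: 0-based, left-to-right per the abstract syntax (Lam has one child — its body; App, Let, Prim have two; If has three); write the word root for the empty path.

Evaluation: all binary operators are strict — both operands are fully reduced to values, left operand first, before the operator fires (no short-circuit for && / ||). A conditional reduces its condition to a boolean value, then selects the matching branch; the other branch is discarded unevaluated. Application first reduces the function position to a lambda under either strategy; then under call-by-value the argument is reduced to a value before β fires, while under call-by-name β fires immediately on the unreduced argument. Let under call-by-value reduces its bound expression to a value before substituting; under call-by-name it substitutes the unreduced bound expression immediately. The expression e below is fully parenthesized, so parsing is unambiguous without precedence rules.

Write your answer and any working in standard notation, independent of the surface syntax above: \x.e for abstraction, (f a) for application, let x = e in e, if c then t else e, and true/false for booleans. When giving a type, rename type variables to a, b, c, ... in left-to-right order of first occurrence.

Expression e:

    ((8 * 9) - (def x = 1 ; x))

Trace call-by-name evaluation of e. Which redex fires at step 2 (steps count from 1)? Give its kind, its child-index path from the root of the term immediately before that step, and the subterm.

Answer: let at 1 : (let x = 1 in x)

Working:
step 0: ((8 * 9) - (let x = 1 in x))
step 1: [delta@0] (72 - (let x = 1 in x))
step 2: [let@1] (72 - 1)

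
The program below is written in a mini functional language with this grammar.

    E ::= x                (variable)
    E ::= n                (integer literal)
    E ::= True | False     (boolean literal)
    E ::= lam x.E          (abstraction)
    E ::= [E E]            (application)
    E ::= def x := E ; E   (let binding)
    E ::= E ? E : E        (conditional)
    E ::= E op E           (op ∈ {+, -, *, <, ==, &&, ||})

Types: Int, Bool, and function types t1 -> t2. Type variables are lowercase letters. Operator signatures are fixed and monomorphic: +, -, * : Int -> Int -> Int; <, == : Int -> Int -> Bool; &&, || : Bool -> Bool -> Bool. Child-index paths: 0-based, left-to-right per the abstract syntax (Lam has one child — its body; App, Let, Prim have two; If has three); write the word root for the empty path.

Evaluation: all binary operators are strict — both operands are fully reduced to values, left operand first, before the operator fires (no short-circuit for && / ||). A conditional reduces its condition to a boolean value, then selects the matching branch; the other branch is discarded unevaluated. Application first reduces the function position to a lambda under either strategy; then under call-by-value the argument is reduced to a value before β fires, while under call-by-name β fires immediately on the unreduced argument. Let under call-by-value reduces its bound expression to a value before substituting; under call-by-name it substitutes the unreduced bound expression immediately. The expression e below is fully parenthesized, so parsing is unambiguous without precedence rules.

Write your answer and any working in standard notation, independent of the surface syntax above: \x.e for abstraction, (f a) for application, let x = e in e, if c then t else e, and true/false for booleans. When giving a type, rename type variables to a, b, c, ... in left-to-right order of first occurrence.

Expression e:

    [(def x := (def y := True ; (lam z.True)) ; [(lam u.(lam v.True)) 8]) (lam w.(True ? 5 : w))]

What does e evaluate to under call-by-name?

Working:
step 0: ((let x = (let y = true in (\z.true)) in ((\u.(\v.true)) 8)) (\w.(if true then 5 else w)))
step 1: [let@0] (((\u.(\v.true)) 8) (\w.(if true then 5 else w)))
step 2: [beta@0] ((\v.true) (\w.(if true then 5 else w)))
step 3: [beta@root] true

Answer: true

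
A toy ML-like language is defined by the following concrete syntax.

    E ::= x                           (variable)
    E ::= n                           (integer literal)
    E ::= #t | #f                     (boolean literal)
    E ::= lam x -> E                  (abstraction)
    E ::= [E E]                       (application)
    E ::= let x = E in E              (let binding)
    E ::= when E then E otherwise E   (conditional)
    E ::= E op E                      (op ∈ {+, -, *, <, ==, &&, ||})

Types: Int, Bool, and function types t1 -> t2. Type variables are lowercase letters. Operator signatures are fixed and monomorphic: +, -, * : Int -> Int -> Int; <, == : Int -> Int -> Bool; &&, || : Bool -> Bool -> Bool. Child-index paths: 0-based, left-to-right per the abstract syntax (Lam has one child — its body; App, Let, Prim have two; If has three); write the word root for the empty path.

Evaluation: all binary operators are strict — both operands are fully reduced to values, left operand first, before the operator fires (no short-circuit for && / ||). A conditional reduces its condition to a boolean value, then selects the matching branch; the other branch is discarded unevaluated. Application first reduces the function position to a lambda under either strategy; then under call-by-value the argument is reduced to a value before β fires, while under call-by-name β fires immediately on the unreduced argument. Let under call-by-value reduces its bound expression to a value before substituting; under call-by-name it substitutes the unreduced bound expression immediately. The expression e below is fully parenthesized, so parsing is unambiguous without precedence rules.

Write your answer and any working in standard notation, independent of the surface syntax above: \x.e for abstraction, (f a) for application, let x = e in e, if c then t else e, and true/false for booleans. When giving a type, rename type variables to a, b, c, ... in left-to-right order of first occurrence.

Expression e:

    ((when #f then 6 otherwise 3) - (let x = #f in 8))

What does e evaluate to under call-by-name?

Working:
step 0: ((if false then 6 else 3) - (let x = false in 8))
step 1: [if@0] (3 - (let x = false in 8))
step 2: [let@1] (3 - 8)
step 3: [delta@root] -5

Answer: -5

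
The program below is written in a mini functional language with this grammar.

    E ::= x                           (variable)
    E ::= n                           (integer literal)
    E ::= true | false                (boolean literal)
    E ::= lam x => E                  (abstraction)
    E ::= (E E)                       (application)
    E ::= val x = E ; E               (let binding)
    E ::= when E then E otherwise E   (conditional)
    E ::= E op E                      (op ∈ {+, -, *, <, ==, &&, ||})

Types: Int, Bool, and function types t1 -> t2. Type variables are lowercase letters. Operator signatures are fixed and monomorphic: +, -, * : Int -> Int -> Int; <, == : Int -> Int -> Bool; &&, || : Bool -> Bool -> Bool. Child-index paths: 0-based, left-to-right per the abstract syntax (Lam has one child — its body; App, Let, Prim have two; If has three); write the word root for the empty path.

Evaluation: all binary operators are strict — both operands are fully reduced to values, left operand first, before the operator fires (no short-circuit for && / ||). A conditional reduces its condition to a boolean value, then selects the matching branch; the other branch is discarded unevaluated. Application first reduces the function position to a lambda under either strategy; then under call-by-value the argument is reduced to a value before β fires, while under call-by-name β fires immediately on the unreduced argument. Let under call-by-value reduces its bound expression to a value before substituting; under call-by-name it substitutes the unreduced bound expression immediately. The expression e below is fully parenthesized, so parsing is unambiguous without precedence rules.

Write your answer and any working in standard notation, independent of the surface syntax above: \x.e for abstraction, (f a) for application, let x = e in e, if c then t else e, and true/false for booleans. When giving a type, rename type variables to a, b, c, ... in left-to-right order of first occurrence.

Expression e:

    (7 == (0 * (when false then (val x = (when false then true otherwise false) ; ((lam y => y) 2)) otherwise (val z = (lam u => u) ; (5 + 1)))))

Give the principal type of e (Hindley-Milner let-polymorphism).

Derivation:
  unify Int ~ Int
  unify Int ~ Int
  unify Bool ~ Bool
  unify Bool ~ Bool
  unify Bool ~ Bool
let x : Bool
y : a
\y._ : a -> a
  unify a -> a ~ Int -> b
  unify a ~ Int
  unify Int ~ b
_ _ : Int
u : c
\u._ : c -> c
let z : forall. c -> c
  unify Int ~ Int
  unify Int ~ Int
  unify Int ~ Int
  unify Int ~ Int
  unify Int ~ Int

Answer: Bool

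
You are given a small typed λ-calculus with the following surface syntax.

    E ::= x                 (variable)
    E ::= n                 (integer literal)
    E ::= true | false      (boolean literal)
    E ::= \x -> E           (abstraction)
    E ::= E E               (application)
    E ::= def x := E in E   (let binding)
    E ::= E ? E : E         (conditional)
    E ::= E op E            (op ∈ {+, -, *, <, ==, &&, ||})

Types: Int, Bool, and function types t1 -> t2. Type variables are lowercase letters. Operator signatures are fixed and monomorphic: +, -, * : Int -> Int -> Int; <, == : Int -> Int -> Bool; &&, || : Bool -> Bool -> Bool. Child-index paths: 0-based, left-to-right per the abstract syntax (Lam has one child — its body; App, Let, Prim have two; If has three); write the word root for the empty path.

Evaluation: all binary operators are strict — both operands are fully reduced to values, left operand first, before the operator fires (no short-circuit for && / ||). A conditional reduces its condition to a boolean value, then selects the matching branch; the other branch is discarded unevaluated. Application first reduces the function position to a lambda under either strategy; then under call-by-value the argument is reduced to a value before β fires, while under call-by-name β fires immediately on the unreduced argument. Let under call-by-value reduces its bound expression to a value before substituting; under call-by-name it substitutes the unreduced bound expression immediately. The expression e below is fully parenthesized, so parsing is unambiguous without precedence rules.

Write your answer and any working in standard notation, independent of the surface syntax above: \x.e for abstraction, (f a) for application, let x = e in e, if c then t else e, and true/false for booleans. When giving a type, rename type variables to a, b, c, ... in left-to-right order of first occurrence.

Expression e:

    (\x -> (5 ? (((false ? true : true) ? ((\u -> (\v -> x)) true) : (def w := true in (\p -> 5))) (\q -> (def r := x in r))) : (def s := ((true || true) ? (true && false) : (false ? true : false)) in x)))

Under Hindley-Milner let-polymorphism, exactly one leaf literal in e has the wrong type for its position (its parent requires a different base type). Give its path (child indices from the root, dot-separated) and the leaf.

Answer: 0.0 : 5

Working:
  unify Int ~ Bool
  FAIL: mismatch Int ~ Bool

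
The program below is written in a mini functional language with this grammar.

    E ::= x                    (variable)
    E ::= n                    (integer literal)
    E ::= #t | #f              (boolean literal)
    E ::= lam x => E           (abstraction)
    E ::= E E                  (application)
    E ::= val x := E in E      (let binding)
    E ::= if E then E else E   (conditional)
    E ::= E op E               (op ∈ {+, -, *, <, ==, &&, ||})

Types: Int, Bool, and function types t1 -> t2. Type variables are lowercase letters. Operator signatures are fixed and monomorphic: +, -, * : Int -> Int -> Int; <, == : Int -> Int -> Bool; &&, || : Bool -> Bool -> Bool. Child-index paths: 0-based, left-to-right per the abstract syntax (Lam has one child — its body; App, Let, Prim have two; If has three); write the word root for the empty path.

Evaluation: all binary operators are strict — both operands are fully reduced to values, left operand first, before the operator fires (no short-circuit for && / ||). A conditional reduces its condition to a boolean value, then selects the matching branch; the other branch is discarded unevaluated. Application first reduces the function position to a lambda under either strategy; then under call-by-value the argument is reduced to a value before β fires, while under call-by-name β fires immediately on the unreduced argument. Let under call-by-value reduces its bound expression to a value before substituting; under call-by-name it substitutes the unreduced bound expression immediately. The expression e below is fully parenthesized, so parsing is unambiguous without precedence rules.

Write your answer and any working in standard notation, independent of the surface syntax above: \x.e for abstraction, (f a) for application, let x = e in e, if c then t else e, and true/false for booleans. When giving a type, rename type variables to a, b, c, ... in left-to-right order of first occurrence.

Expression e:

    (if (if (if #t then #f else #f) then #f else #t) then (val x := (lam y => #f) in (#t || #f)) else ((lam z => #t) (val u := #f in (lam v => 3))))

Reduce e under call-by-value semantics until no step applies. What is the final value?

Answer: true

Working:
step 0: (if (if (if true then false else false) then false else true) then (let x = (\y.false) in (true || false)) else ((\z.true) (let u = false in (\v.3))))
step 1: [if@0.0] (if (if false then false else true) then (let x = (\y.false) in (true || false)) else ((\z.true) (let u = false in (\v.3))))
step 2: [if@0] (if true then (let x = (\y.false) in (true || false)) else ((\z.true) (let u = false in (\v.3))))
step 3: [if@root] (let x = (\y.false) in (true || false))
step 4: [let@root] (true || false)
step 5: [delta@root] true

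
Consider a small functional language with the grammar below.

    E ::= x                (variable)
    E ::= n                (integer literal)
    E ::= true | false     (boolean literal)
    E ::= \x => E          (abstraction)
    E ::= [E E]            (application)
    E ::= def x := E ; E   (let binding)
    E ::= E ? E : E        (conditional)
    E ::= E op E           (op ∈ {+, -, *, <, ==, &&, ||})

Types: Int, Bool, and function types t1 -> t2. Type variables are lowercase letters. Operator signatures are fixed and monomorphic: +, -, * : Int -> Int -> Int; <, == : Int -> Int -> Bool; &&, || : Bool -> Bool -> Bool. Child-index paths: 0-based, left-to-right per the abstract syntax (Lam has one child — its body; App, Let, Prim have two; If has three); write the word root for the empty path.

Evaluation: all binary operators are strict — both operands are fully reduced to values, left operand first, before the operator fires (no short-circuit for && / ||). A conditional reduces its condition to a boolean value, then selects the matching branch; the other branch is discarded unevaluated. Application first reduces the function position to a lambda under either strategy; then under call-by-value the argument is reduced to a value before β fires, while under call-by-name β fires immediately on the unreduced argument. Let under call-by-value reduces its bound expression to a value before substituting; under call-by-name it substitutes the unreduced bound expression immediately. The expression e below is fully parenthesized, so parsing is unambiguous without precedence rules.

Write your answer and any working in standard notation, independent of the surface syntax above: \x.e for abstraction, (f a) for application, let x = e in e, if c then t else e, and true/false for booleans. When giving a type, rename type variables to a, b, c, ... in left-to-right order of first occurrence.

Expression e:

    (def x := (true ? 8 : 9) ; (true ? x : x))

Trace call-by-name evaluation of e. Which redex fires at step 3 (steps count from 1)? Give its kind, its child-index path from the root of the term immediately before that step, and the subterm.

Trace:
step 0: (let x = (if true then 8 else 9) in (if true then x else x))
step 1: [let@root] (if true then (if true then 8 else 9) else (if true then 8 else 9))
step 2: [if@root] (if true then 8 else 9)
step 3: [if@root] 8

Answer: if at root : (if true then 8 else 9)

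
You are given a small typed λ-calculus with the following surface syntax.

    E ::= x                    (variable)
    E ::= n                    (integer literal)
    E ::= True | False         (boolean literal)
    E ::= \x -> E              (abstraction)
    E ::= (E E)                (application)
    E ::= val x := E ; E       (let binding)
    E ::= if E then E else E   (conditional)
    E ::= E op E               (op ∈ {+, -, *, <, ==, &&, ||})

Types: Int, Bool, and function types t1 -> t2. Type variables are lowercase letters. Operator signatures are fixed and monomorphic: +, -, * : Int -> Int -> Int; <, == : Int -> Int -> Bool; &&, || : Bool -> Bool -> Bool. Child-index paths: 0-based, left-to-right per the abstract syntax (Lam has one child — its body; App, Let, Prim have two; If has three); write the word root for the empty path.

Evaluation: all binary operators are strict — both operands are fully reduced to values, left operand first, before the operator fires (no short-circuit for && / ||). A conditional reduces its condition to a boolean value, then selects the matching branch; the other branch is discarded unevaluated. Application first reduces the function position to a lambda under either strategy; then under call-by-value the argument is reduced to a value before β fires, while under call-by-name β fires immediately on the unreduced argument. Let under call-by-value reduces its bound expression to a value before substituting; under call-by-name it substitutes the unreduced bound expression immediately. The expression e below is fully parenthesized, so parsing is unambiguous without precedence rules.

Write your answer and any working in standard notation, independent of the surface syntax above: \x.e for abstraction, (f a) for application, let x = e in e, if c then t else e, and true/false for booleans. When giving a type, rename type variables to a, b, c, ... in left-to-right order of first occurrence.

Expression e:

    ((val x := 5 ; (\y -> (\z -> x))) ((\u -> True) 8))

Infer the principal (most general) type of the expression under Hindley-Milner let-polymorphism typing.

Answer: a -> Int

Working:
let x : Int
x : Int
\z._ : b -> Int
\y._ : a -> b -> Int
\u._ : c -> Bool
  unify c -> Bool ~ Int -> d
  unify c ~ Int
  unify Bool ~ d
_ _ : Bool
  unify a -> b -> Int ~ Bool -> e
  unify a ~ Bool
  unify b -> Int ~ e
_ _ : b -> Int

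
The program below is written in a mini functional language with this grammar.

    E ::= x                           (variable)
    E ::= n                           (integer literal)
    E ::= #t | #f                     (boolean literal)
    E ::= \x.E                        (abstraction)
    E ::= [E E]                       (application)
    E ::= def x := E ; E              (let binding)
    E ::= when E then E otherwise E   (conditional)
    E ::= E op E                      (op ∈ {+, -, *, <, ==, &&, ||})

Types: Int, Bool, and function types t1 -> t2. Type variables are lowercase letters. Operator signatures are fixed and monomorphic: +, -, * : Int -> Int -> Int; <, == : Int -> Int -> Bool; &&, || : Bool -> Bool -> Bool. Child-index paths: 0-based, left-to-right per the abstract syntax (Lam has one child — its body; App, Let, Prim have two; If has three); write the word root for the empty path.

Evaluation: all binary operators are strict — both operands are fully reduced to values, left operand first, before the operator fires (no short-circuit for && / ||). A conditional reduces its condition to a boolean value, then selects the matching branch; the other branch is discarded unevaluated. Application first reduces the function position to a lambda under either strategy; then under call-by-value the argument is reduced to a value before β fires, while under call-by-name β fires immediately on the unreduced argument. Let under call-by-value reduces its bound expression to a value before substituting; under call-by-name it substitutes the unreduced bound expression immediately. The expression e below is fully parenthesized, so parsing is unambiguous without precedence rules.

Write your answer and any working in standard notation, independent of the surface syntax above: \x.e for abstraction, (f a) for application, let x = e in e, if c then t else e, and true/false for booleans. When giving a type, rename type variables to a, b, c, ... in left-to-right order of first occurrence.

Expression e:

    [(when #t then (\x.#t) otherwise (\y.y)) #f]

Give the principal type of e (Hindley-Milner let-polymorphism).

Derivation:
  unify Bool ~ Bool
\x._ : a -> Bool
y : b
\y._ : b -> b
  unify a -> Bool ~ b -> b
  unify a ~ b
  unify Bool ~ b
  unify Bool -> Bool ~ Bool -> c
  unify Bool ~ Bool
  unify Bool ~ c
_ _ : Bool

Answer: Bool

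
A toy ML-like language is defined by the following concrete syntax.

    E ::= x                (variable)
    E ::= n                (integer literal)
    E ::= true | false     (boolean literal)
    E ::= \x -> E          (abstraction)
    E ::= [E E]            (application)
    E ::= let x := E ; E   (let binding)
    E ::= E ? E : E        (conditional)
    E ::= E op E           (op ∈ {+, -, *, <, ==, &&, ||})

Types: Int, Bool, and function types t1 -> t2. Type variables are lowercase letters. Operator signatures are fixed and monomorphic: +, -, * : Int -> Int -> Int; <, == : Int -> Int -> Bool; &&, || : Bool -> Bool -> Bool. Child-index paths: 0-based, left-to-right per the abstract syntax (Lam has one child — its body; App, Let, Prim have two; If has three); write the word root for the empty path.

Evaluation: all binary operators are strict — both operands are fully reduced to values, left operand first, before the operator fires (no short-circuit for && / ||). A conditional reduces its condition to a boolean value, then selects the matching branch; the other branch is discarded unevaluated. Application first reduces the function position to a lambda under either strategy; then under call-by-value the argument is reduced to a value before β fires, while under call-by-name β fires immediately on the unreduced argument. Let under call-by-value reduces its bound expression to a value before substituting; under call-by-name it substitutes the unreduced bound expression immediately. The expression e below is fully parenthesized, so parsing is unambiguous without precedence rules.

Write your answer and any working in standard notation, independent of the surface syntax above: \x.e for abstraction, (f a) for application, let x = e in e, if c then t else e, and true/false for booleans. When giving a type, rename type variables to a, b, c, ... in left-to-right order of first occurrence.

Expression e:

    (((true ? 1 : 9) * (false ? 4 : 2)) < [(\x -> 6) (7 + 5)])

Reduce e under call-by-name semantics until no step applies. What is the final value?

Answer: true

Derivation:
step 0: (((if true then 1 else 9) * (if false then 4 else 2)) < ((\x.6) (7 + 5)))
step 1: [if@0.0] ((1 * (if false then 4 else 2)) < ((\x.6) (7 + 5)))
step 2: [if@0.1] ((1 * 2) < ((\x.6) (7 + 5)))
step 3: [delta@0] (2 < ((\x.6) (7 + 5)))
step 4: [beta@1] (2 < 6)
step 5: [delta@root] true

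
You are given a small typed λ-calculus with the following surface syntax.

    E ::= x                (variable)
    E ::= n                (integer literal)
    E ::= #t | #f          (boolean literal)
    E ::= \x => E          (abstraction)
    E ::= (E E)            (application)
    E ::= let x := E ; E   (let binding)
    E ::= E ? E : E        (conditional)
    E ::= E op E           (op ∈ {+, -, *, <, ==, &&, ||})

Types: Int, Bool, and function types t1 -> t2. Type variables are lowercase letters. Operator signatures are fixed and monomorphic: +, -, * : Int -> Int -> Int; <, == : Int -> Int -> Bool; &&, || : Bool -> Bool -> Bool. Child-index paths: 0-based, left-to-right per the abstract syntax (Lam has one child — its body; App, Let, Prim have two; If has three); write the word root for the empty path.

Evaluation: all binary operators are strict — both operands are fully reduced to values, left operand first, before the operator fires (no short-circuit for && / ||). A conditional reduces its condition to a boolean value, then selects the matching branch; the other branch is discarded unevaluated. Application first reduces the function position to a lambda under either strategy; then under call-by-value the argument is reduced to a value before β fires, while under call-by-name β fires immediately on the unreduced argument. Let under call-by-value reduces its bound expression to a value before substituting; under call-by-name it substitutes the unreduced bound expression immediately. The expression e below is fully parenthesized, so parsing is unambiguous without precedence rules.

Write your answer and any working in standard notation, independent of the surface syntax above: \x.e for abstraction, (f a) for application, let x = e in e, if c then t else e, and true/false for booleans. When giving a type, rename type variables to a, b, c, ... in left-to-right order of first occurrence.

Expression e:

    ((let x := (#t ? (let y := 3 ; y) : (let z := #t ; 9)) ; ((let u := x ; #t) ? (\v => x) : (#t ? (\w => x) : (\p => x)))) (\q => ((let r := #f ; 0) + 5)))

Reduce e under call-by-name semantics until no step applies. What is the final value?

Working:
step 0: ((let x = (if true then (let y = 3 in y) else (let z = true in 9)) in (if (let u = x in true) then (\v.x) else (if true then (\w.x) else (\p.x)))) (\q.((let r = false in 0) + 5)))
step 1: [let@0] ((if (let u = (if true then (let y = 3 in y) else (let z = true in 9)) in true) then (\v.(if true then (let y = 3 in y) else (let z = true in 9))) else (if true then (\w.(if true then (let y = 3 in y) else (let z = true in 9))) else (\p.(if true then (let y = 3 in y) else (let z = true in 9))))) (\q.((let r = false in 0) + 5)))
step 2: [let@0.0] ((if true then (\v.(if true then (let y = 3 in y) else (let z = true in 9))) else (if true then (\w.(if true then (let y = 3 in y) else (let z = true in 9))) else (\p.(if true then (let y = 3 in y) else (let z = true in 9))))) (\q.((let r = false in 0) + 5)))
step 3: [if@0] ((\v.(if true then (let y = 3 in y) else (let z = true in 9))) (\q.((let r = false in 0) + 5)))
step 4: [beta@root] (if true then (let y = 3 in y) else (let z = true in 9))
step 5: [if@root] (let y = 3 in y)
step 6: [let@root] 3

Answer: 3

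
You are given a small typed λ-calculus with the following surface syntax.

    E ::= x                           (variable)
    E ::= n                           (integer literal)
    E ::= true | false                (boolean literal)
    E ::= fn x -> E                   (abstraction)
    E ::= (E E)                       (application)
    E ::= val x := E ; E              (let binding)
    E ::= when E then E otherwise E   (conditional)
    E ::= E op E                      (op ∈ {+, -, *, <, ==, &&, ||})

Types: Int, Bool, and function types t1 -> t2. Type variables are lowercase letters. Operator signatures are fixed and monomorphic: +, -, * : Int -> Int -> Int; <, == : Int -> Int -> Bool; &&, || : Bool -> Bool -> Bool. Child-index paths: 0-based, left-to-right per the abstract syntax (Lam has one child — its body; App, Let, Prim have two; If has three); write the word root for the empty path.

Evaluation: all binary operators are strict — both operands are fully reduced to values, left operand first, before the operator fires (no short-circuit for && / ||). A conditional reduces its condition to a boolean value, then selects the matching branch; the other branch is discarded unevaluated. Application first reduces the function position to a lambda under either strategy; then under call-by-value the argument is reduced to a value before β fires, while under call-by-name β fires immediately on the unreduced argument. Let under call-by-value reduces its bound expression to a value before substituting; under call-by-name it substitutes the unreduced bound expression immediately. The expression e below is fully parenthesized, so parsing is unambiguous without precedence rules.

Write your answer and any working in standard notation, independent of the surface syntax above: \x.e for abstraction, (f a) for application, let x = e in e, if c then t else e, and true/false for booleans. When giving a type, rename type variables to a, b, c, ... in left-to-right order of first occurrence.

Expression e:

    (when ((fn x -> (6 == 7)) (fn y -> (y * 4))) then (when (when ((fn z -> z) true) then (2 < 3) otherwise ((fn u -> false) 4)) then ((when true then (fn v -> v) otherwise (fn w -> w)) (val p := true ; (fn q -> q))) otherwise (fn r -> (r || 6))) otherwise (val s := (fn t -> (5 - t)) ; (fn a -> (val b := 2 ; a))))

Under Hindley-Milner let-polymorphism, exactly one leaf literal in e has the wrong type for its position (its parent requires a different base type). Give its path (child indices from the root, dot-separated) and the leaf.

Answer: 1.2.0.1 : 6

Derivation:
  unify Int ~ Int
  unify Int ~ Int
\x._ : a -> Bool
y : b
  unify b ~ Int
  unify Int ~ Int
\y._ : Int -> Int
  unify a -> Bool ~ (Int -> Int) -> c
  unify a ~ Int -> Int
  unify Bool ~ c
_ _ : Bool
  unify Bool ~ Bool
z : d
\z._ : d -> d
  unify d -> d ~ Bool -> e
  unify d ~ Bool
  unify Bool ~ e
_ _ : Bool
  unify Bool ~ Bool
  unify Int ~ Int
  unify Int ~ Int
\u._ : f -> Bool
  unify f -> Bool ~ Int -> g
  unify f ~ Int
  unify Bool ~ g
_ _ : Bool
  unify Bool ~ Bool
  unify Bool ~ Bool
  unify Bool ~ Bool
v : h
\v._ : h -> h
w : i
\w._ : i -> i
  unify h -> h ~ i -> i
  unify h ~ i
  unify i ~ i
let p : Bool
q : j
\q._ : j -> j
  unify i -> i ~ (j -> j) -> k
  unify i ~ j -> j
  unify j -> j ~ k
_ _ : j -> j
r : l
  unify l ~ Bool
  unify Int ~ Bool
  FAIL: mismatch Int ~ Bool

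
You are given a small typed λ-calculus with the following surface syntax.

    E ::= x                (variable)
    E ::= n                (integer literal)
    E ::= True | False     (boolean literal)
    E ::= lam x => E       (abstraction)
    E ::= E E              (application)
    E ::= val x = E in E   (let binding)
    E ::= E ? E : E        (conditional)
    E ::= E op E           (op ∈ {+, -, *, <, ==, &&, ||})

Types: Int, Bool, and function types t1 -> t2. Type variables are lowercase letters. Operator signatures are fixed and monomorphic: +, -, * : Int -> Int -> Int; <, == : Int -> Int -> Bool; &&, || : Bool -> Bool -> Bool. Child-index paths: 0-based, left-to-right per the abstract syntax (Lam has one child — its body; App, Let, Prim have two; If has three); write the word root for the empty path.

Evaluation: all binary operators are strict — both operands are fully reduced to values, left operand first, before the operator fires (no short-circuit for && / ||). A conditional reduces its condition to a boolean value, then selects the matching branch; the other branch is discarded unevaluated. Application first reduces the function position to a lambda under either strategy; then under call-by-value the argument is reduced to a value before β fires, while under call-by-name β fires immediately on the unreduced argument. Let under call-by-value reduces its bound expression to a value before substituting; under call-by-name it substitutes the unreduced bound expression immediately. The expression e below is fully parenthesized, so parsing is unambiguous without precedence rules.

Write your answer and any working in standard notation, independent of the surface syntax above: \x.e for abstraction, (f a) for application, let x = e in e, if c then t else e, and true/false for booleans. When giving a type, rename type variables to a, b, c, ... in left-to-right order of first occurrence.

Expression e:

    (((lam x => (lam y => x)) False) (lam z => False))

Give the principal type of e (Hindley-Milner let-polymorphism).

Answer: Bool

Working:
x : a
\y._ : b -> a
\x._ : a -> b -> a
  unify a -> b -> a ~ Bool -> c
  unify a ~ Bool
  unify b -> Bool ~ c
_ _ : b -> Bool
\z._ : d -> Bool
  unify b -> Bool ~ (d -> Bool) -> e
  unify b ~ d -> Bool
  unify Bool ~ e
_ _ : Bool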